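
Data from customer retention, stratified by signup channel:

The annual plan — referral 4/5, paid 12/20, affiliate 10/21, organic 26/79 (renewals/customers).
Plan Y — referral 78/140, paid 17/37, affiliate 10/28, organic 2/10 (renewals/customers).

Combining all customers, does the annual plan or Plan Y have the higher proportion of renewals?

Referral: the annual plan 4/5 = 80.0%, Plan Y 78/140 = 55.7% → the annual plan
Paid: the annual plan 12/20 = 60.0%, Plan Y 17/37 = 45.9% → the annual plan
Affiliate: the annual plan 10/21 = 47.6%, Plan Y 10/28 = 35.7% → the annual plan
Organic: the annual plan 26/79 = 32.9%, Plan Y 2/10 = 20.0% → the annual plan
Overall: the annual plan 52/125 = 41.6%, Plan Y 107/215 = 49.8% → Plan Y
(The annual plan wins every signup group but Plan Y wins overall — the annual plan's customers skew toward the low-rate organic group.)

Plan Y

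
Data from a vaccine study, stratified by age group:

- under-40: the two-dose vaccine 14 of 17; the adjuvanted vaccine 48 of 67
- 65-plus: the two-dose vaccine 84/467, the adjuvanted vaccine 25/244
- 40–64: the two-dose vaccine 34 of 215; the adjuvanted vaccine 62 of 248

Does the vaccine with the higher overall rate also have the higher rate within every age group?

Under-40: the two-dose vaccine 14/17 = 82.4%, the adjuvanted vaccine 48/67 = 71.6% → the two-dose vaccine
65-plus: the two-dose vaccine 84/467 = 18.0%, the adjuvanted vaccine 25/244 = 10.2% → the two-dose vaccine
40–64: the two-dose vaccine 34/215 = 15.8%, the adjuvanted vaccine 62/248 = 25.0% → the adjuvanted vaccine
Overall: the two-dose vaccine 132/699 = 18.9%, the adjuvanted vaccine 135/559 = 24.2% → the adjuvanted vaccine
Neither sweeps: the two-dose vaccine wins 2 of 3 groups, the adjuvanted vaccine wins 1. The adjuvanted vaccine wins overall but not every group — no Simpson reversal.

No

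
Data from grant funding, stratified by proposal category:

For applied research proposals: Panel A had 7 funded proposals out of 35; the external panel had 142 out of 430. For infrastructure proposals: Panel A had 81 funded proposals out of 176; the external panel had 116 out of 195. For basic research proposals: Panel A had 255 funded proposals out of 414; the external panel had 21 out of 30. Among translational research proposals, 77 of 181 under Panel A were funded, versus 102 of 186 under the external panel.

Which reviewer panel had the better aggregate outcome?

Applied research: Panel A 7/35 = 20.0%, the external panel 142/430 = 33.0% → the external panel
Infrastructure: Panel A 81/176 = 46.0%, the external panel 116/195 = 59.5% → the external panel
Basic research: Panel A 255/414 = 61.6%, the external panel 21/30 = 70.0% → the external panel
Translational research: Panel A 77/181 = 42.5%, the external panel 102/186 = 54.8% → the external panel
Overall: Panel A 420/806 = 52.1%, the external panel 381/841 = 45.3% → Panel A
(The external panel wins every proposal group but Panel A wins overall — the external panel's proposals skew toward the low-rate applied research group.)

Panel A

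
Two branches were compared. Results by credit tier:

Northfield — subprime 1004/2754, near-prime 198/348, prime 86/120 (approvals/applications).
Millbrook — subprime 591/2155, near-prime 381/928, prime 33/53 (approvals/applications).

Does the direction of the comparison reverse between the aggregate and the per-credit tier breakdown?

No

Subprime: Northfield 1004/2754 = 36.5%, Millbrook 591/2155 = 27.4% → Northfield
Near-prime: Northfield 198/348 = 56.9%, Millbrook 381/928 = 41.1% → Northfield
Prime: Northfield 86/120 = 71.7%, Millbrook 33/53 = 62.3% → Northfield
Overall: Northfield 1288/3222 = 40.0%, Millbrook 1005/3136 = 32.0% → Northfield
Northfield wins overall and in every credit group — no reversal.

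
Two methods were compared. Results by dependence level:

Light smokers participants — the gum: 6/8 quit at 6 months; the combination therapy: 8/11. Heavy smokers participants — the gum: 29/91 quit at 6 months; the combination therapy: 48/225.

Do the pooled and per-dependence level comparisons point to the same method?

Yes

Light smokers: the gum 6/8 = 75.0%, the combination therapy 8/11 = 72.7% → the gum
Heavy smokers: the gum 29/91 = 31.9%, the combination therapy 48/225 = 21.3% → the gum
Overall: the gum 35/99 = 35.4%, the combination therapy 56/236 = 23.7% → the gum
The gum wins overall and in every dependence group — no reversal.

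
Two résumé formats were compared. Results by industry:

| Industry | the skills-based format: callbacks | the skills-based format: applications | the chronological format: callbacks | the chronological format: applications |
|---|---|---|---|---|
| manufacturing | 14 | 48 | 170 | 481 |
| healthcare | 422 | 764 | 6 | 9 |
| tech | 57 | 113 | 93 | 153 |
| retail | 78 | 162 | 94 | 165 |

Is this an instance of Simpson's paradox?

Manufacturing: the skills-based format 14/48 = 29.2%, the chronological format 170/481 = 35.3% → the chronological format
Healthcare: the skills-based format 422/764 = 55.2%, the chronological format 6/9 = 66.7% → the chronological format
Tech: the skills-based format 57/113 = 50.4%, the chronological format 93/153 = 60.8% → the chronological format
Retail: the skills-based format 78/162 = 48.1%, the chronological format 94/165 = 57.0% → the chronological format
Overall: the skills-based format 571/1087 = 52.5%, the chronological format 363/808 = 44.9% → the skills-based format
The chronological format wins each industry group but the skills-based format wins overall — the comparison reverses. The chronological format's applications skew toward manufacturing, which has a lower base rate.

Yes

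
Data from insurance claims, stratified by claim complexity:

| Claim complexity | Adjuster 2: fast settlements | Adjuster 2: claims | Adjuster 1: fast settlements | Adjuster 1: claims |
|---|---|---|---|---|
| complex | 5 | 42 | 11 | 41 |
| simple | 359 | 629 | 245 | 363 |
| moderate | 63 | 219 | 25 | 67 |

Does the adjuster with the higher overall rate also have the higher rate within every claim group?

Complex: Adjuster 2 5/42 = 11.9%, Adjuster 1 11/41 = 26.8% → Adjuster 1
Simple: Adjuster 2 359/629 = 57.1%, Adjuster 1 245/363 = 67.5% → Adjuster 1
Moderate: Adjuster 2 63/219 = 28.8%, Adjuster 1 25/67 = 37.3% → Adjuster 1
Overall: Adjuster 2 427/890 = 48.0%, Adjuster 1 281/471 = 59.7% → Adjuster 1
Adjuster 1 wins overall and in every claim group — no reversal.

Yes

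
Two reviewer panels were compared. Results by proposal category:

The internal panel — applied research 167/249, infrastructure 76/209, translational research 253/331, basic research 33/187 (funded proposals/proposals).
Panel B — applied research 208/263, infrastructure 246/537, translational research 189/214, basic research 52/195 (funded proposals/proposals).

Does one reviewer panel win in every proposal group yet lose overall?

No

Applied research: the internal panel 167/249 = 67.1%, Panel B 208/263 = 79.1% → Panel B
Infrastructure: the internal panel 76/209 = 36.4%, Panel B 246/537 = 45.8% → Panel B
Translational research: the internal panel 253/331 = 76.4%, Panel B 189/214 = 88.3% → Panel B
Basic research: the internal panel 33/187 = 17.6%, Panel B 52/195 = 26.7% → Panel B
Overall: the internal panel 529/976 = 54.2%, Panel B 695/1209 = 57.5% → Panel B
Panel B wins overall and in every proposal group — no reversal.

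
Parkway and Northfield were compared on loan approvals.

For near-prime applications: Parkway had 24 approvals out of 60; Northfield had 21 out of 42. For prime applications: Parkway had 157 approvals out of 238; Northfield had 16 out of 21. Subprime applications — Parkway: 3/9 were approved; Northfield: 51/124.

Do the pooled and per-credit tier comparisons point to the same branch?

Near-prime: Parkway 24/60 = 40.0%, Northfield 21/42 = 50.0% → Northfield
Prime: Parkway 157/238 = 66.0%, Northfield 16/21 = 76.2% → Northfield
Subprime: Parkway 3/9 = 33.3%, Northfield 51/124 = 41.1% → Northfield
Overall: Parkway 184/307 = 59.9%, Northfield 88/187 = 47.1% → Parkway
Northfield wins each credit group but Parkway wins overall — the comparison reverses. Northfield's applications skew toward subprime, which has a lower base rate.

No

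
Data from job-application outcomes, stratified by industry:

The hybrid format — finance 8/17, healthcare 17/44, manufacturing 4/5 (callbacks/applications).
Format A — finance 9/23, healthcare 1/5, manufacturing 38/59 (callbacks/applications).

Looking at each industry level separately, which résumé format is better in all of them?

the hybrid format

Finance: the hybrid format 8/17 = 47.1%, Format A 9/23 = 39.1% → the hybrid format
Healthcare: the hybrid format 17/44 = 38.6%, Format A 1/5 = 20.0% → the hybrid format
Manufacturing: the hybrid format 4/5 = 80.0%, Format A 38/59 = 64.4% → the hybrid format
The hybrid format has the higher rate in all 3 groups.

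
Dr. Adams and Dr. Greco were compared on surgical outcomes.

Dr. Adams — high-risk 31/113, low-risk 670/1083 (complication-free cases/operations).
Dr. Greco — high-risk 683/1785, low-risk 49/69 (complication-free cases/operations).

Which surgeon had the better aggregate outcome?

Dr. Adams

High-risk: Dr. Adams 31/113 = 27.4%, Dr. Greco 683/1785 = 38.3% → Dr. Greco
Low-risk: Dr. Adams 670/1083 = 61.9%, Dr. Greco 49/69 = 71.0% → Dr. Greco
Overall: Dr. Adams 701/1196 = 58.6%, Dr. Greco 732/1854 = 39.5% → Dr. Adams
(Dr. Greco wins every patient risk group but Dr. Adams wins overall — Dr. Greco's operations skew toward the low-rate high-risk group.)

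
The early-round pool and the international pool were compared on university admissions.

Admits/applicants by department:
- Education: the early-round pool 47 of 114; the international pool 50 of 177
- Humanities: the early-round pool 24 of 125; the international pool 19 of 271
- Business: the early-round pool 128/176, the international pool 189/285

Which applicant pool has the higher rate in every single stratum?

the early-round pool

Education: the early-round pool 47/114 = 41.2%, the international pool 50/177 = 28.2% → the early-round pool
Humanities: the early-round pool 24/125 = 19.2%, the international pool 19/271 = 7.0% → the early-round pool
Business: the early-round pool 128/176 = 72.7%, the international pool 189/285 = 66.3% → the early-round pool
The early-round pool has the higher rate in all 3 groups.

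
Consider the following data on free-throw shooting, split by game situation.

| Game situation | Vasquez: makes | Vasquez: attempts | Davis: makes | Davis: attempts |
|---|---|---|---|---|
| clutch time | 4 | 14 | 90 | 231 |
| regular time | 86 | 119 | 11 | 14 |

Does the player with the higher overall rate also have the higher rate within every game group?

No

Clutch time: Vasquez 4/14 = 28.6%, Davis 90/231 = 39.0% → Davis
Regular time: Vasquez 86/119 = 72.3%, Davis 11/14 = 78.6% → Davis
Overall: Vasquez 90/133 = 67.7%, Davis 101/245 = 41.2% → Vasquez
Davis wins each game group but Vasquez wins overall — the comparison reverses. Davis's attempts skew toward clutch time, which has a lower base rate.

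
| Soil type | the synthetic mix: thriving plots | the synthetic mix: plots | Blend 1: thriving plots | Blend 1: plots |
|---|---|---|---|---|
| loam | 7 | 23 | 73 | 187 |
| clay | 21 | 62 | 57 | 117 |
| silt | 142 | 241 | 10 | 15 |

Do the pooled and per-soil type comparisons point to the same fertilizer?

No

Loam: the synthetic mix 7/23 = 30.4%, Blend 1 73/187 = 39.0% → Blend 1
Clay: the synthetic mix 21/62 = 33.9%, Blend 1 57/117 = 48.7% → Blend 1
Silt: the synthetic mix 142/241 = 58.9%, Blend 1 10/15 = 66.7% → Blend 1
Overall: the synthetic mix 170/326 = 52.1%, Blend 1 140/319 = 43.9% → the synthetic mix
Blend 1 wins each soil group but the synthetic mix wins overall — the comparison reverses. Blend 1's plots skew toward loam, which has a lower base rate.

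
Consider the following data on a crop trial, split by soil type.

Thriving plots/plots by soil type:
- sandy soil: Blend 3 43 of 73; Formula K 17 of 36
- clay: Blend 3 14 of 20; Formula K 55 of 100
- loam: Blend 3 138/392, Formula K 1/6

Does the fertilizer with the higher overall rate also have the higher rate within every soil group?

No

Sandy soil: Blend 3 43/73 = 58.9%, Formula K 17/36 = 47.2% → Blend 3
Clay: Blend 3 14/20 = 70.0%, Formula K 55/100 = 55.0% → Blend 3
Loam: Blend 3 138/392 = 35.2%, Formula K 1/6 = 16.7% → Blend 3
Overall: Blend 3 195/485 = 40.2%, Formula K 73/142 = 51.4% → Formula K
Blend 3 wins each soil group but Formula K wins overall — the comparison reverses. Blend 3's plots skew toward loam, which has a lower base rate.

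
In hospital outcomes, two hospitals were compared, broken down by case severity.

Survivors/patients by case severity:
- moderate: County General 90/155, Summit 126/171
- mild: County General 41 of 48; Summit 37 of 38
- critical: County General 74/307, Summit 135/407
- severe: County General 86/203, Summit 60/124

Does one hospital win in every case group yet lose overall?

Moderate: County General 90/155 = 58.1%, Summit 126/171 = 73.7% → Summit
Mild: County General 41/48 = 85.4%, Summit 37/38 = 97.4% → Summit
Critical: County General 74/307 = 24.1%, Summit 135/407 = 33.2% → Summit
Severe: County General 86/203 = 42.4%, Summit 60/124 = 48.4% → Summit
Overall: County General 291/713 = 40.8%, Summit 358/740 = 48.4% → Summit
Summit wins overall and in every case group — no reversal.

No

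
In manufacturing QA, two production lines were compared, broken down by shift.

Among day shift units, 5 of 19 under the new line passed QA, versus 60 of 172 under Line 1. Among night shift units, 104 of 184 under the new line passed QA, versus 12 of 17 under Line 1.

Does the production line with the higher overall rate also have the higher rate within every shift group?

Day shift: the new line 5/19 = 26.3%, Line 1 60/172 = 34.9% → Line 1
Night shift: the new line 104/184 = 56.5%, Line 1 12/17 = 70.6% → Line 1
Overall: the new line 109/203 = 53.7%, Line 1 72/189 = 38.1% → the new line
Line 1 wins each shift group but the new line wins overall — the comparison reverses. Line 1's units skew toward day shift, which has a lower base rate.

No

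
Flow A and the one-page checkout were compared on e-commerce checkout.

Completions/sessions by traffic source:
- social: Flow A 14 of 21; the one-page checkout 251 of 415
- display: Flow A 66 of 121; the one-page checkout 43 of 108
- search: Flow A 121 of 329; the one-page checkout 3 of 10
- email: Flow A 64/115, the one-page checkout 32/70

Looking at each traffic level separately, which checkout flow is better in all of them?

Social: Flow A 14/21 = 66.7%, the one-page checkout 251/415 = 60.5% → Flow A
Display: Flow A 66/121 = 54.5%, the one-page checkout 43/108 = 39.8% → Flow A
Search: Flow A 121/329 = 36.8%, the one-page checkout 3/10 = 30.0% → Flow A
Email: Flow A 64/115 = 55.7%, the one-page checkout 32/70 = 45.7% → Flow A
Flow A has the higher rate in all 4 groups.

Flow A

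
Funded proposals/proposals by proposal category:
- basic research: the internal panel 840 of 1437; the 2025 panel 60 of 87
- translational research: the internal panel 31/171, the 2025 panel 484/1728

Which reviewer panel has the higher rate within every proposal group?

Basic research: the internal panel 840/1437 = 58.5%, the 2025 panel 60/87 = 69.0% → the 2025 panel
Translational research: the internal panel 31/171 = 18.1%, the 2025 panel 484/1728 = 28.0% → the 2025 panel
The 2025 panel has the higher rate in both groups.

the 2025 panel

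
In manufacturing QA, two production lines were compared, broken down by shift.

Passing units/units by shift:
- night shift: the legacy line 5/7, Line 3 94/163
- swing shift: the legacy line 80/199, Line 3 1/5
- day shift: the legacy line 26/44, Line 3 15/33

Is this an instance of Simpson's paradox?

Night shift: the legacy line 5/7 = 71.4%, Line 3 94/163 = 57.7% → the legacy line
Swing shift: the legacy line 80/199 = 40.2%, Line 3 1/5 = 20.0% → the legacy line
Day shift: the legacy line 26/44 = 59.1%, Line 3 15/33 = 45.5% → the legacy line
Overall: the legacy line 111/250 = 44.4%, Line 3 110/201 = 54.7% → Line 3
The legacy line wins each shift group but Line 3 wins overall — the comparison reverses. The legacy line's units skew toward swing shift, which has a lower base rate.

Yes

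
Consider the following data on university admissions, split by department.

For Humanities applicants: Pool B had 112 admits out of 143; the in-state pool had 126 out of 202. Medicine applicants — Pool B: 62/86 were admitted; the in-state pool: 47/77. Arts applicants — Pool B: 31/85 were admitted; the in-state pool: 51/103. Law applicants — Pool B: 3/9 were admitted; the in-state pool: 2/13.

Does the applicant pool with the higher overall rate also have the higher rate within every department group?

No

Humanities: Pool B 112/143 = 78.3%, the in-state pool 126/202 = 62.4% → Pool B
Medicine: Pool B 62/86 = 72.1%, the in-state pool 47/77 = 61.0% → Pool B
Arts: Pool B 31/85 = 36.5%, the in-state pool 51/103 = 49.5% → the in-state pool
Law: Pool B 3/9 = 33.3%, the in-state pool 2/13 = 15.4% → Pool B
Overall: Pool B 208/323 = 64.4%, the in-state pool 226/395 = 57.2% → Pool B
Neither sweeps: Pool B wins 3 of 4 groups, the in-state pool wins 1. Pool B wins overall but not every group — no Simpson reversal.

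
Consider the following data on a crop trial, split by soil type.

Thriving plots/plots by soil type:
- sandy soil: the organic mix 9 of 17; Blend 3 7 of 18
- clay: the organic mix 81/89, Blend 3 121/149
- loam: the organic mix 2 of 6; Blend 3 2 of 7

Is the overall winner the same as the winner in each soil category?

Yes

Sandy soil: the organic mix 9/17 = 52.9%, Blend 3 7/18 = 38.9% → the organic mix
Clay: the organic mix 81/89 = 91.0%, Blend 3 121/149 = 81.2% → the organic mix
Loam: the organic mix 2/6 = 33.3%, Blend 3 2/7 = 28.6% → the organic mix
Overall: the organic mix 92/112 = 82.1%, Blend 3 130/174 = 74.7% → the organic mix
The organic mix wins overall and in every soil group — no reversal.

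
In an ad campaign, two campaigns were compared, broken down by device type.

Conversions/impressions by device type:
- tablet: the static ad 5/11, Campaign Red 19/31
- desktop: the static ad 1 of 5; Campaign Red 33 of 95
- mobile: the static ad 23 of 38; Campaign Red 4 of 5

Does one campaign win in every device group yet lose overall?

Tablet: the static ad 5/11 = 45.5%, Campaign Red 19/31 = 61.3% → Campaign Red
Desktop: the static ad 1/5 = 20.0%, Campaign Red 33/95 = 34.7% → Campaign Red
Mobile: the static ad 23/38 = 60.5%, Campaign Red 4/5 = 80.0% → Campaign Red
Overall: the static ad 29/54 = 53.7%, Campaign Red 56/131 = 42.7% → the static ad
Campaign Red wins each device group but the static ad wins overall — the comparison reverses. Campaign Red's impressions skew toward desktop, which has a lower base rate.

Yes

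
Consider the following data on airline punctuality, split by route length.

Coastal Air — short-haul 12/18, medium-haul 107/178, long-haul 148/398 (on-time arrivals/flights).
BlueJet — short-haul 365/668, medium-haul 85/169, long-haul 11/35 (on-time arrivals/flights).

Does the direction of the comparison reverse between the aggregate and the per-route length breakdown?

Yes

Short-haul: Coastal Air 12/18 = 66.7%, BlueJet 365/668 = 54.6% → Coastal Air
Medium-haul: Coastal Air 107/178 = 60.1%, BlueJet 85/169 = 50.3% → Coastal Air
Long-haul: Coastal Air 148/398 = 37.2%, BlueJet 11/35 = 31.4% → Coastal Air
Overall: Coastal Air 267/594 = 44.9%, BlueJet 461/872 = 52.9% → BlueJet
Coastal Air wins each route group but BlueJet wins overall — the comparison reverses. Coastal Air's flights skew toward long-haul, which has a lower base rate.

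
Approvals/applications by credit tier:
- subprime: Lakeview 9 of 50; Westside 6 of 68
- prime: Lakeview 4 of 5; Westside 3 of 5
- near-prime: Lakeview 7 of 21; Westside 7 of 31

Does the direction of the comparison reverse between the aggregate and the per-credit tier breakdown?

No

Subprime: Lakeview 9/50 = 18.0%, Westside 6/68 = 8.8% → Lakeview
Prime: Lakeview 4/5 = 80.0%, Westside 3/5 = 60.0% → Lakeview
Near-prime: Lakeview 7/21 = 33.3%, Westside 7/31 = 22.6% → Lakeview
Overall: Lakeview 20/76 = 26.3%, Westside 16/104 = 15.4% → Lakeview
Lakeview wins overall and in every credit group — no reversal.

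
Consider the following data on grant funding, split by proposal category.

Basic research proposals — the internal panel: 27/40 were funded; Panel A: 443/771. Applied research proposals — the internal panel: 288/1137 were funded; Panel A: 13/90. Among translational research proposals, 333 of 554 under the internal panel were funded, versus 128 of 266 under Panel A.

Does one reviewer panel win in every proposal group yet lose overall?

Basic research: the internal panel 27/40 = 67.5%, Panel A 443/771 = 57.5% → the internal panel
Applied research: the internal panel 288/1137 = 25.3%, Panel A 13/90 = 14.4% → the internal panel
Translational research: the internal panel 333/554 = 60.1%, Panel A 128/266 = 48.1% → the internal panel
Overall: the internal panel 648/1731 = 37.4%, Panel A 584/1127 = 51.8% → Panel A
The internal panel wins each proposal group but Panel A wins overall — the comparison reverses. The internal panel's proposals skew toward applied research, which has a lower base rate.

Yes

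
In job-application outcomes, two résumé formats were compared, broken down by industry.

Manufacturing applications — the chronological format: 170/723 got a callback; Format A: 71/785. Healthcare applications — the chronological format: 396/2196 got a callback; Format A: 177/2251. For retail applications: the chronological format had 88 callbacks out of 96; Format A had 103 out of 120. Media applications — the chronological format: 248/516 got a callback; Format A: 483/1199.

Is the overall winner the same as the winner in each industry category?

Manufacturing: the chronological format 170/723 = 23.5%, Format A 71/785 = 9.0% → the chronological format
Healthcare: the chronological format 396/2196 = 18.0%, Format A 177/2251 = 7.9% → the chronological format
Retail: the chronological format 88/96 = 91.7%, Format A 103/120 = 85.8% → the chronological format
Media: the chronological format 248/516 = 48.1%, Format A 483/1199 = 40.3% → the chronological format
Overall: the chronological format 902/3531 = 25.5%, Format A 834/4355 = 19.2% → the chronological format
The chronological format wins overall and in every industry group — no reversal.

Yes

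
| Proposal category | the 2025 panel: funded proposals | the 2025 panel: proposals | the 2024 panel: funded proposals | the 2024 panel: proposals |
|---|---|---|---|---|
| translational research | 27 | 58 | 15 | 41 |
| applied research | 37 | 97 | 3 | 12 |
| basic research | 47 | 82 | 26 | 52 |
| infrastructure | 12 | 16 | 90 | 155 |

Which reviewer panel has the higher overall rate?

the 2024 panel

Translational research: the 2025 panel 27/58 = 46.6%, the 2024 panel 15/41 = 36.6% → the 2025 panel
Applied research: the 2025 panel 37/97 = 38.1%, the 2024 panel 3/12 = 25.0% → the 2025 panel
Basic research: the 2025 panel 47/82 = 57.3%, the 2024 panel 26/52 = 50.0% → the 2025 panel
Infrastructure: the 2025 panel 12/16 = 75.0%, the 2024 panel 90/155 = 58.1% → the 2025 panel
Overall: the 2025 panel 123/253 = 48.6%, the 2024 panel 134/260 = 51.5% → the 2024 panel
(The 2025 panel wins every proposal group but the 2024 panel wins overall — the 2025 panel's proposals skew toward the low-rate applied research group.)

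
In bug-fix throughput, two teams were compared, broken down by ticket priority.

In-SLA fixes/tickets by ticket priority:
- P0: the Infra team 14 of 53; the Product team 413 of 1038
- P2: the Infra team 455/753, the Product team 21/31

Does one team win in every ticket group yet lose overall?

Yes

P0: the Infra team 14/53 = 26.4%, the Product team 413/1038 = 39.8% → the Product team
P2: the Infra team 455/753 = 60.4%, the Product team 21/31 = 67.7% → the Product team
Overall: the Infra team 469/806 = 58.2%, the Product team 434/1069 = 40.6% → the Infra team
The Product team wins each ticket group but the Infra team wins overall — the comparison reverses. The Product team's tickets skew toward P0, which has a lower base rate.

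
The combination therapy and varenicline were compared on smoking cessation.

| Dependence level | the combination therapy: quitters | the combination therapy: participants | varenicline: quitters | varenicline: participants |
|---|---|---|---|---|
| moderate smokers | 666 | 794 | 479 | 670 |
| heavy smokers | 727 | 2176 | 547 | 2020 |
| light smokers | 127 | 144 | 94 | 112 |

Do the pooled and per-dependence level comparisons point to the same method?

Yes

Moderate smokers: the combination therapy 666/794 = 83.9%, varenicline 479/670 = 71.5% → the combination therapy
Heavy smokers: the combination therapy 727/2176 = 33.4%, varenicline 547/2020 = 27.1% → the combination therapy
Light smokers: the combination therapy 127/144 = 88.2%, varenicline 94/112 = 83.9% → the combination therapy
Overall: the combination therapy 1520/3114 = 48.8%, varenicline 1120/2802 = 40.0% → the combination therapy
The combination therapy wins overall and in every dependence group — no reversal.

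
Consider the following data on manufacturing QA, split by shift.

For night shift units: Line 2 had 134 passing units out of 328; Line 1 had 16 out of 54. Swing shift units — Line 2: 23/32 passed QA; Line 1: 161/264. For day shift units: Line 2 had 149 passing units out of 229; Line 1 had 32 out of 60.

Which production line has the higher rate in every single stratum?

Night shift: Line 2 134/328 = 40.9%, Line 1 16/54 = 29.6% → Line 2
Swing shift: Line 2 23/32 = 71.9%, Line 1 161/264 = 61.0% → Line 2
Day shift: Line 2 149/229 = 65.1%, Line 1 32/60 = 53.3% → Line 2
Line 2 has the higher rate in all 3 groups.

Line 2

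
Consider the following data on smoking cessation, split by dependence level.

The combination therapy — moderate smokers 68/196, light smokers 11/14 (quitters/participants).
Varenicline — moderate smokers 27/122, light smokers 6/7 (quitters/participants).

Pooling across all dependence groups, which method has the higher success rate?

Moderate smokers: the combination therapy 68/196 = 34.7%, varenicline 27/122 = 22.1% → the combination therapy
Light smokers: the combination therapy 11/14 = 78.6%, varenicline 6/7 = 85.7% → varenicline
Overall: the combination therapy 79/210 = 37.6%, varenicline 33/129 = 25.6% → the combination therapy
(Neither sweeps every dependence group, but the combination therapy has the higher pooled rate.)

the combination therapy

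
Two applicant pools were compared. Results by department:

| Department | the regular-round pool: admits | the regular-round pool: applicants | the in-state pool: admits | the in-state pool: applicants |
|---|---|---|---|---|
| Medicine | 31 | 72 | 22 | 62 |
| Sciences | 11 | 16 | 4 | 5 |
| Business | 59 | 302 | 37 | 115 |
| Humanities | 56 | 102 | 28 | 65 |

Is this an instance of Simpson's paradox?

No

Medicine: the regular-round pool 31/72 = 43.1%, the in-state pool 22/62 = 35.5% → the regular-round pool
Sciences: the regular-round pool 11/16 = 68.8%, the in-state pool 4/5 = 80.0% → the in-state pool
Business: the regular-round pool 59/302 = 19.5%, the in-state pool 37/115 = 32.2% → the in-state pool
Humanities: the regular-round pool 56/102 = 54.9%, the in-state pool 28/65 = 43.1% → the regular-round pool
Overall: the regular-round pool 157/492 = 31.9%, the in-state pool 91/247 = 36.8% → the in-state pool
Neither sweeps: the regular-round pool wins 2 of 4 groups, the in-state pool wins 2. The in-state pool wins overall but not every group — no Simpson reversal.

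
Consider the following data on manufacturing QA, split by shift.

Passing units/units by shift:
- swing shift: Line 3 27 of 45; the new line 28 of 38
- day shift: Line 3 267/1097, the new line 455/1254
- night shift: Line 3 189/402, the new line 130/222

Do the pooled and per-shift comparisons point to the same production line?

Yes

Swing shift: Line 3 27/45 = 60.0%, the new line 28/38 = 73.7% → the new line
Day shift: Line 3 267/1097 = 24.3%, the new line 455/1254 = 36.3% → the new line
Night shift: Line 3 189/402 = 47.0%, the new line 130/222 = 58.6% → the new line
Overall: Line 3 483/1544 = 31.3%, the new line 613/1514 = 40.5% → the new line
The new line wins overall and in every shift group — no reversal.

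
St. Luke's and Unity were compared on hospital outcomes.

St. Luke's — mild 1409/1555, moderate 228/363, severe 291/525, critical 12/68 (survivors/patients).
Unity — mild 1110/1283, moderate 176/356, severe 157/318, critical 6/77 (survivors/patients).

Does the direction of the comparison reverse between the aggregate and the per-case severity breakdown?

No

Mild: St. Luke's 1409/1555 = 90.6%, Unity 1110/1283 = 86.5% → St. Luke's
Moderate: St. Luke's 228/363 = 62.8%, Unity 176/356 = 49.4% → St. Luke's
Severe: St. Luke's 291/525 = 55.4%, Unity 157/318 = 49.4% → St. Luke's
Critical: St. Luke's 12/68 = 17.6%, Unity 6/77 = 7.8% → St. Luke's
Overall: St. Luke's 1940/2511 = 77.3%, Unity 1449/2034 = 71.2% → St. Luke's
St. Luke's wins overall and in every case group — no reversal.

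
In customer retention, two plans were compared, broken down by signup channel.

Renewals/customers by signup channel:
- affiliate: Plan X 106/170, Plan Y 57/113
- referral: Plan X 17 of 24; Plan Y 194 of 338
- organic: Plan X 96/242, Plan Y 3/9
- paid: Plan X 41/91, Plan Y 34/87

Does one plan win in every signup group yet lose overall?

Affiliate: Plan X 106/170 = 62.4%, Plan Y 57/113 = 50.4% → Plan X
Referral: Plan X 17/24 = 70.8%, Plan Y 194/338 = 57.4% → Plan X
Organic: Plan X 96/242 = 39.7%, Plan Y 3/9 = 33.3% → Plan X
Paid: Plan X 41/91 = 45.1%, Plan Y 34/87 = 39.1% → Plan X
Overall: Plan X 260/527 = 49.3%, Plan Y 288/547 = 52.7% → Plan Y
Plan X wins each signup group but Plan Y wins overall — the comparison reverses. Plan X's customers skew toward organic, which has a lower base rate.

Yes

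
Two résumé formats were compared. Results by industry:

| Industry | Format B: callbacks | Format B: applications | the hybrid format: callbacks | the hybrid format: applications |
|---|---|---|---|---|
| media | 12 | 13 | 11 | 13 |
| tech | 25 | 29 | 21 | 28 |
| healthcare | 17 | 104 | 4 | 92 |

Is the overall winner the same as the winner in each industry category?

Media: Format B 12/13 = 92.3%, the hybrid format 11/13 = 84.6% → Format B
Tech: Format B 25/29 = 86.2%, the hybrid format 21/28 = 75.0% → Format B
Healthcare: Format B 17/104 = 16.3%, the hybrid format 4/92 = 4.3% → Format B
Overall: Format B 54/146 = 37.0%, the hybrid format 36/133 = 27.1% → Format B
Format B wins overall and in every industry group — no reversal.

Yes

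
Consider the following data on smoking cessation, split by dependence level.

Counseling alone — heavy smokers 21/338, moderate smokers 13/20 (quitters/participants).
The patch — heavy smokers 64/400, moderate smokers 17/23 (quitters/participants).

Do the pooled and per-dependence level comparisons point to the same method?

Heavy smokers: counseling alone 21/338 = 6.2%, the patch 64/400 = 16.0% → the patch
Moderate smokers: counseling alone 13/20 = 65.0%, the patch 17/23 = 73.9% → the patch
Overall: counseling alone 34/358 = 9.5%, the patch 81/423 = 19.1% → the patch
The patch wins overall and in every dependence group — no reversal.

Yes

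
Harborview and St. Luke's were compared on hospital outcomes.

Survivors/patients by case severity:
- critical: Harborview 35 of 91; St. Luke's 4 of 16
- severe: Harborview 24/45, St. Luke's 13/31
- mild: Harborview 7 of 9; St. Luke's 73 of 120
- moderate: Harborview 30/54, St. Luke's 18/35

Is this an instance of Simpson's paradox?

Yes

Critical: Harborview 35/91 = 38.5%, St. Luke's 4/16 = 25.0% → Harborview
Severe: Harborview 24/45 = 53.3%, St. Luke's 13/31 = 41.9% → Harborview
Mild: Harborview 7/9 = 77.8%, St. Luke's 73/120 = 60.8% → Harborview
Moderate: Harborview 30/54 = 55.6%, St. Luke's 18/35 = 51.4% → Harborview
Overall: Harborview 96/199 = 48.2%, St. Luke's 108/202 = 53.5% → St. Luke's
Harborview wins each case group but St. Luke's wins overall — the comparison reverses. Harborview's patients skew toward critical, which has a lower base rate.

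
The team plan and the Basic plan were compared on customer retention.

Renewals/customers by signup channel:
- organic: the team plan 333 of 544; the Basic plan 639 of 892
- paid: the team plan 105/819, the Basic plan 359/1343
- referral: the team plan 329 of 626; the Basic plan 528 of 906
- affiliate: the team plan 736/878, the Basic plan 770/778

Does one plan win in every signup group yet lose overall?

No

Organic: the team plan 333/544 = 61.2%, the Basic plan 639/892 = 71.6% → the Basic plan
Paid: the team plan 105/819 = 12.8%, the Basic plan 359/1343 = 26.7% → the Basic plan
Referral: the team plan 329/626 = 52.6%, the Basic plan 528/906 = 58.3% → the Basic plan
Affiliate: the team plan 736/878 = 83.8%, the Basic plan 770/778 = 99.0% → the Basic plan
Overall: the team plan 1503/2867 = 52.4%, the Basic plan 2296/3919 = 58.6% → the Basic plan
The Basic plan wins overall and in every signup group — no reversal.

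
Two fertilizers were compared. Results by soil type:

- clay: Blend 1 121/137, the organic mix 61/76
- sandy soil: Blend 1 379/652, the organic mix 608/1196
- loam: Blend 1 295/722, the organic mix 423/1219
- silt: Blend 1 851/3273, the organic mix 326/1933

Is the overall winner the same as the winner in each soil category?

Yes

Clay: Blend 1 121/137 = 88.3%, the organic mix 61/76 = 80.3% → Blend 1
Sandy soil: Blend 1 379/652 = 58.1%, the organic mix 608/1196 = 50.8% → Blend 1
Loam: Blend 1 295/722 = 40.9%, the organic mix 423/1219 = 34.7% → Blend 1
Silt: Blend 1 851/3273 = 26.0%, the organic mix 326/1933 = 16.9% → Blend 1
Overall: Blend 1 1646/4784 = 34.4%, the organic mix 1418/4424 = 32.1% → Blend 1
Blend 1 wins overall and in every soil group — no reversal.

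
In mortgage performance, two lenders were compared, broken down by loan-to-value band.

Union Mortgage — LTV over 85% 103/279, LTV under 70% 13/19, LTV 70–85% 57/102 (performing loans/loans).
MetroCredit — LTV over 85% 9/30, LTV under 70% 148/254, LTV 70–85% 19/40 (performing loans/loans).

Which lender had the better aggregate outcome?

LTV over 85%: Union Mortgage 103/279 = 36.9%, MetroCredit 9/30 = 30.0% → Union Mortgage
LTV under 70%: Union Mortgage 13/19 = 68.4%, MetroCredit 148/254 = 58.3% → Union Mortgage
LTV 70–85%: Union Mortgage 57/102 = 55.9%, MetroCredit 19/40 = 47.5% → Union Mortgage
Overall: Union Mortgage 173/400 = 43.2%, MetroCredit 176/324 = 54.3% → MetroCredit
(Union Mortgage wins every loan-to-value group but MetroCredit wins overall — Union Mortgage's loans skew toward the low-rate LTV over 85% group.)

MetroCredit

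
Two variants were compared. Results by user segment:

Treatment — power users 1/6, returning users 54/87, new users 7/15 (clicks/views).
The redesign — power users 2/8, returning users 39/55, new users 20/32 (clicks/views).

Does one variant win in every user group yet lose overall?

No

Power users: Treatment 1/6 = 16.7%, the redesign 2/8 = 25.0% → the redesign
Returning users: Treatment 54/87 = 62.1%, the redesign 39/55 = 70.9% → the redesign
New users: Treatment 7/15 = 46.7%, the redesign 20/32 = 62.5% → the redesign
Overall: Treatment 62/108 = 57.4%, the redesign 61/95 = 64.2% → the redesign
The redesign wins overall and in every user group — no reversal.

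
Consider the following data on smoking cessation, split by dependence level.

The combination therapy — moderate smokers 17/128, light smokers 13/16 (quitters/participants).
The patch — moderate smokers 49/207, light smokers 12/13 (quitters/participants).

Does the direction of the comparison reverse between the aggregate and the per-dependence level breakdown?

Moderate smokers: the combination therapy 17/128 = 13.3%, the patch 49/207 = 23.7% → the patch
Light smokers: the combination therapy 13/16 = 81.2%, the patch 12/13 = 92.3% → the patch
Overall: the combination therapy 30/144 = 20.8%, the patch 61/220 = 27.7% → the patch
The patch wins overall and in every dependence group — no reversal.

No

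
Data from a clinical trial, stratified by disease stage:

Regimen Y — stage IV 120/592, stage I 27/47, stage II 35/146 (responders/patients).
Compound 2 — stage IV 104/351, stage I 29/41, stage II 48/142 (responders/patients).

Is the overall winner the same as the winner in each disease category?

Stage IV: Regimen Y 120/592 = 20.3%, Compound 2 104/351 = 29.6% → Compound 2
Stage I: Regimen Y 27/47 = 57.4%, Compound 2 29/41 = 70.7% → Compound 2
Stage II: Regimen Y 35/146 = 24.0%, Compound 2 48/142 = 33.8% → Compound 2
Overall: Regimen Y 182/785 = 23.2%, Compound 2 181/534 = 33.9% → Compound 2
Compound 2 wins overall and in every disease group — no reversal.

Yes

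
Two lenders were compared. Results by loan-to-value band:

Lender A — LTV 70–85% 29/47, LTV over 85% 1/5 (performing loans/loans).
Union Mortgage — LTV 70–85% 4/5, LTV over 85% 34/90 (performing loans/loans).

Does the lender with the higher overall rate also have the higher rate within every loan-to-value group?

LTV 70–85%: Lender A 29/47 = 61.7%, Union Mortgage 4/5 = 80.0% → Union Mortgage
LTV over 85%: Lender A 1/5 = 20.0%, Union Mortgage 34/90 = 37.8% → Union Mortgage
Overall: Lender A 30/52 = 57.7%, Union Mortgage 38/95 = 40.0% → Lender A
Union Mortgage wins each loan-to-value group but Lender A wins overall — the comparison reverses. Union Mortgage's loans skew toward LTV over 85%, which has a lower base rate.

No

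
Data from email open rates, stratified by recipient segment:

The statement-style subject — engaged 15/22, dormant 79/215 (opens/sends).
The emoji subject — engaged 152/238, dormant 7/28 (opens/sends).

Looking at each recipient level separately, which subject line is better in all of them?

the statement-style subject

Engaged: the statement-style subject 15/22 = 68.2%, the emoji subject 152/238 = 63.9% → the statement-style subject
Dormant: the statement-style subject 79/215 = 36.7%, the emoji subject 7/28 = 25.0% → the statement-style subject
The statement-style subject has the higher rate in both groups.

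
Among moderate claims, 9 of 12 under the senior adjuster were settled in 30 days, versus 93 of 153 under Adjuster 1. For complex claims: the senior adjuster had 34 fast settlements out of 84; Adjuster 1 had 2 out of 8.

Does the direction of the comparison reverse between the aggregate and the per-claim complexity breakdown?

Moderate: the senior adjuster 9/12 = 75.0%, Adjuster 1 93/153 = 60.8% → the senior adjuster
Complex: the senior adjuster 34/84 = 40.5%, Adjuster 1 2/8 = 25.0% → the senior adjuster
Overall: the senior adjuster 43/96 = 44.8%, Adjuster 1 95/161 = 59.0% → Adjuster 1
The senior adjuster wins each claim group but Adjuster 1 wins overall — the comparison reverses. The senior adjuster's claims skew toward complex, which has a lower base rate.

Yes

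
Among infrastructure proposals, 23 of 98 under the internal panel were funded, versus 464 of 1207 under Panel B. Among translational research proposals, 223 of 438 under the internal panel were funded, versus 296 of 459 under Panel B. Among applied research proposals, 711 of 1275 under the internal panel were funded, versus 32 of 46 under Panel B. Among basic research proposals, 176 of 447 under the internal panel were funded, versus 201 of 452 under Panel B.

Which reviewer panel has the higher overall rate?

Infrastructure: the internal panel 23/98 = 23.5%, Panel B 464/1207 = 38.4% → Panel B
Translational research: the internal panel 223/438 = 50.9%, Panel B 296/459 = 64.5% → Panel B
Applied research: the internal panel 711/1275 = 55.8%, Panel B 32/46 = 69.6% → Panel B
Basic research: the internal panel 176/447 = 39.4%, Panel B 201/452 = 44.5% → Panel B
Overall: the internal panel 1133/2258 = 50.2%, Panel B 993/2164 = 45.9% → the internal panel
(Panel B wins every proposal group but the internal panel wins overall — Panel B's proposals skew toward the low-rate infrastructure group.)

the internal panel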